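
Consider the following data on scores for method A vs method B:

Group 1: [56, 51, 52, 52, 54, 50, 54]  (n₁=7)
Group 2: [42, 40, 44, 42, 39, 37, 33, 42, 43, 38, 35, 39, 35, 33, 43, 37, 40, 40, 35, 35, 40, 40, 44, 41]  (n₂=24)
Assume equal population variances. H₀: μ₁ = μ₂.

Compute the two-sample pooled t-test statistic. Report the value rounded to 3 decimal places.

x̄₁=52.714, s₁=2.059, n₁=7
x̄₂=39.042, s₂=3.381, n₂=24
s_p² = [6·2.059² + 23·3.381²]/29 = 9.9444
SE = √(s_p²·(1/7+1/24)) = 1.3546
t = (52.714−39.042)/1.3546 = 10.0934
df = 29

test statistic = 10.093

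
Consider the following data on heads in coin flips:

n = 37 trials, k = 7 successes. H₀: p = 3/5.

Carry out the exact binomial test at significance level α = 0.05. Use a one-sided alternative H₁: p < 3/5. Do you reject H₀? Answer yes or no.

reject H₀: yes

Exact binomial: n=37, k=7, p₀=3/5=0.6000
P(X≤7) from Σ C(n,i)·p₀^i·(1−p₀)^(n−i)
p-value (one-sided, H₁ less) = 0.00000
At α=0.05: p < α → reject H₀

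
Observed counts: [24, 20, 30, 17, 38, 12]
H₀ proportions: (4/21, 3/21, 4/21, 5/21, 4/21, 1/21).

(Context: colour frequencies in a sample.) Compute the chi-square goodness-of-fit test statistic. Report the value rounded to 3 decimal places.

test statistic = 17.637

n = 141; E_i = n·p_i = [26.86, 20.14, 26.86, 33.57, 26.86, 6.71]
χ² = (24−26.86)²/26.86 + (20−20.14)²/20.14 + (30−26.86)²/26.86 + (17−33.57)²/33.57 + (38−26.86)²/26.86 + (12−6.71)²/6.71 = 17.6369
df = 5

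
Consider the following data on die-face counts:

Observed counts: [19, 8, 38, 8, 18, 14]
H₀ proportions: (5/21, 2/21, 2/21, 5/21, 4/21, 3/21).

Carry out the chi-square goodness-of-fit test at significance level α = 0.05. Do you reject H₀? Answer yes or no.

reject H₀: yes

n = 105; E_i = n·p_i = [25.00, 10.00, 10.00, 25.00, 20.00, 15.00]
χ² = (19−25.00)²/25.00 + (8−10.00)²/10.00 + (38−10.00)²/10.00 + (8−25.00)²/25.00 + (18−20.00)²/20.00 + (14−15.00)²/15.00 = 92.0667
df = 5
p-value (upper-tail) = 0.00000
At α=0.05: p < α → reject H₀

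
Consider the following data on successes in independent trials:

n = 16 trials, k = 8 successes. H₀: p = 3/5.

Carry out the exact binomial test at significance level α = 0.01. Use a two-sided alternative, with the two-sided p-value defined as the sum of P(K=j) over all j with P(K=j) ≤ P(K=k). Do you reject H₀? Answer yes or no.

reject H₀: no

Exact binomial: n=16, k=8, p₀=3/5=0.6000
P(X=j) = C(n,j)·p₀^j·(1−p₀)^(n−j); p = Σ P(X=j) over j with P(X=j) ≤ P(X=8)
p-value (two-sided) = 0.45050
At α=0.01: p ≥ α → fail to reject H₀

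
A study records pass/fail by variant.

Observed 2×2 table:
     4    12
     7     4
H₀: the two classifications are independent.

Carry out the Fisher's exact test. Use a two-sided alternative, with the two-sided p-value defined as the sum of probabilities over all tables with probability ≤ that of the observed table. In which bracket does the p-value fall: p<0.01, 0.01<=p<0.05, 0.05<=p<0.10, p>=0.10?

p-value bracket: 0.05<=p<0.10

Margins: r₁=16, r₂=11, c₁=11, c₂=16, n=27
p_obs = C(16,4)·C(11,7)/C(27,11); sum pmf over tables with pmf ≤ p_obs
p-value (two-sided) = 0.06076
→ bracket: 0.05<=p<0.10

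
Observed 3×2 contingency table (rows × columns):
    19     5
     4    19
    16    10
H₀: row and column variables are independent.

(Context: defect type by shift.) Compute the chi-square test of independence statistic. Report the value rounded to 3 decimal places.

Row totals [24, 23, 26], col totals [39, 34], n=73
χ² = (19−12.82)²/12.82 + (5−11.18)²/11.18 + (4−12.29)²/12.29 + (19−10.71)²/10.71 + (16−13.89)²/13.89 + (10−12.11)²/12.11 = 19.0809
df = 2

test statistic = 19.081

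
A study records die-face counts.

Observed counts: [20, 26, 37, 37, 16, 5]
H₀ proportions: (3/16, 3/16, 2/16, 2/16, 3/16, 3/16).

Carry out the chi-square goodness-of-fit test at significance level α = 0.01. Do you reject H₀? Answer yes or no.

reject H₀: yes

n = 141; E_i = n·p_i = [26.44, 26.44, 17.62, 17.62, 26.44, 26.44]
χ² = (20−26.44)²/26.44 + (26−26.44)²/26.44 + (37−17.62)²/17.62 + (37−17.62)²/17.62 + (16−26.44)²/26.44 + (5−26.44)²/26.44 = 65.6761
df = 5
p-value (upper-tail) = 0.00000
At α=0.01: p < α → reject H₀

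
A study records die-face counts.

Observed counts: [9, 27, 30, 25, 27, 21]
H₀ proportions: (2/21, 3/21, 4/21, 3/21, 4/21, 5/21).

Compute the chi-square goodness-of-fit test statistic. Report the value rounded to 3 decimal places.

n = 139; E_i = n·p_i = [13.24, 19.86, 26.48, 19.86, 26.48, 33.10]
χ² = (9−13.24)²/13.24 + (27−19.86)²/19.86 + (30−26.48)²/26.48 + (25−19.86)²/19.86 + (27−26.48)²/26.48 + (21−33.10)²/33.10 = 10.1579
df = 5

test statistic = 10.158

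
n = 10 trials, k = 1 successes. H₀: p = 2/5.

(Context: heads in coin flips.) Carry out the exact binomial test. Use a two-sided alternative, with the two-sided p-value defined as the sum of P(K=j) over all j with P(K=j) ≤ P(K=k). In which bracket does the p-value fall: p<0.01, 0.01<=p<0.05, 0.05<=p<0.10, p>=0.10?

p-value bracket: 0.05<=p<0.10

Exact binomial: n=10, k=1, p₀=2/5=0.4000
P(X=j) = C(n,j)·p₀^j·(1−p₀)^(n−j); p = Σ P(X=j) over j with P(X=j) ≤ P(X=1)
p-value (two-sided) = 0.05865
→ bracket: 0.05<=p<0.10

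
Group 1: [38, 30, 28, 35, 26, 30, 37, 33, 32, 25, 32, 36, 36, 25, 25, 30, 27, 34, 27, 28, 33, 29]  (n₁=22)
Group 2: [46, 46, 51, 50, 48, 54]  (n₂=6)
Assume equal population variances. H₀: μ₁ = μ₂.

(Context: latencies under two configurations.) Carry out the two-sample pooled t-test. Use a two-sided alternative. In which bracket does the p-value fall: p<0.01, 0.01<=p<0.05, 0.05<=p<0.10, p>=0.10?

x̄₁=30.727, s₁=4.131, n₁=22
x̄₂=49.167, s₂=3.125, n₂=6
s_p² = [21·4.131² + 5·3.125²]/26 = 15.6614
SE = √(s_p²·(1/22+1/6)) = 1.8227
t = (30.727−49.167)/1.8227 = -10.1167
df = 26
p-value (two-sided) = 0.00000
→ bracket: p<0.01

p-value bracket: p<0.01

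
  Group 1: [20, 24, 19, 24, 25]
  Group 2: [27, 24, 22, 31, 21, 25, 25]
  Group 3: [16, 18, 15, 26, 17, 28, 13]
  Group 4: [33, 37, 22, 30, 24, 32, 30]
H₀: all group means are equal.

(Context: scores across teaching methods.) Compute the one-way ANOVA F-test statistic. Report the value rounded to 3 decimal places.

Group means [22.40, 25.00, 19.00, 29.71], grand mean 24.154
SSB = Σnᵢ(x̄ᵢ−x̄)² = 422.756; SSW = ΣΣ(x−x̄ᵢ)² = 452.629
MSB = 422.756/3 = 140.9187; MSW = 452.629/22 = 20.5740
F = MSB/MSW = 6.8493
df = (3, 22)

test statistic = 6.849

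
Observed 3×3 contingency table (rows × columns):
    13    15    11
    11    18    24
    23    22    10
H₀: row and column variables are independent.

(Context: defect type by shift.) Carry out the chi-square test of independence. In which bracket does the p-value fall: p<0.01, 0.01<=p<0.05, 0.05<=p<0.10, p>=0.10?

Row totals [39, 53, 55], col totals [47, 55, 45], n=147
χ² = (13−12.47)²/12.47 + (15−14.59)²/14.59 + (11−11.94)²/11.94 + (11−16.95)²/16.95 + (18−19.83)²/19.83 + (24−16.22)²/16.22 + (23−17.59)²/17.59 + (22−20.58)²/20.58 + (10−16.84)²/16.84 = 10.6309
df = 4
p-value (upper-tail) = 0.03104
→ bracket: 0.01<=p<0.05

p-value bracket: 0.01<=p<0.05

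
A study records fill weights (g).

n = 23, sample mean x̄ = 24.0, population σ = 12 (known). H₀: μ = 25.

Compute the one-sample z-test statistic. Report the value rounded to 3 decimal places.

SE = σ/√n = 12/√23 = 2.5022
z = (x̄−μ₀)/SE = (24.0−25)/2.5022 = -0.3997

test statistic = -0.400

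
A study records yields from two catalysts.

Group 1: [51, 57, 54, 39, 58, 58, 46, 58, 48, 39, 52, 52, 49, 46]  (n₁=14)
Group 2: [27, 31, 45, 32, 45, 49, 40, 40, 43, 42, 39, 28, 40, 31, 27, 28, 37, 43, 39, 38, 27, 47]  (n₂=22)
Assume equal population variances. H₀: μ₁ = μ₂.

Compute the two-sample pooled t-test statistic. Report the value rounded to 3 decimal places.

test statistic = 5.670

x̄₁=50.500, s₁=6.454, n₁=14
x̄₂=37.182, s₂=7.116, n₂=22
s_p² = [13·6.454² + 21·7.116²]/34 = 47.1992
SE = √(s_p²·(1/14+1/22)) = 2.3488
t = (50.500−37.182)/2.3488 = 5.6702
df = 34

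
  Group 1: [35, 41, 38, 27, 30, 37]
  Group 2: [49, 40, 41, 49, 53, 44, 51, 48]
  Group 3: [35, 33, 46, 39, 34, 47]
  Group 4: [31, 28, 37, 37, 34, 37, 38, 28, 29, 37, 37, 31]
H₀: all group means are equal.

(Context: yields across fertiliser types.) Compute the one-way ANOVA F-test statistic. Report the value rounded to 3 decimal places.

test statistic = 13.176

Group means [34.67, 46.88, 39.00, 33.67], grand mean 38.156
SSB = Σnᵢ(x̄ᵢ−x̄)² = 927.344; SSW = ΣΣ(x−x̄ᵢ)² = 656.875
MSB = 927.344/3 = 309.1146; MSW = 656.875/28 = 23.4598
F = MSB/MSW = 13.1763
df = (3, 28)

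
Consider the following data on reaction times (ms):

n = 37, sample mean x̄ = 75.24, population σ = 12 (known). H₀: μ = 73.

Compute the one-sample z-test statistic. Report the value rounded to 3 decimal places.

SE = σ/√n = 12/√37 = 1.9728
z = (x̄−μ₀)/SE = (75.24−73)/1.9728 = 1.1354

test statistic = 1.135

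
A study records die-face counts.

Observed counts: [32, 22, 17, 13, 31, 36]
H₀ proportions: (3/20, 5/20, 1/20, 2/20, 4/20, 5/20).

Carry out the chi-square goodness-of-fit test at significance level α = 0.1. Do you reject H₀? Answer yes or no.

n = 151; E_i = n·p_i = [22.65, 37.75, 7.55, 15.10, 30.20, 37.75]
χ² = (32−22.65)²/22.65 + (22−37.75)²/37.75 + (17−7.55)²/7.55 + (13−15.10)²/15.10 + (31−30.20)²/30.20 + (36−37.75)²/37.75 = 22.6534
df = 5
p-value (upper-tail) = 0.00039
At α=0.1: p < α → reject H₀

reject H₀: yes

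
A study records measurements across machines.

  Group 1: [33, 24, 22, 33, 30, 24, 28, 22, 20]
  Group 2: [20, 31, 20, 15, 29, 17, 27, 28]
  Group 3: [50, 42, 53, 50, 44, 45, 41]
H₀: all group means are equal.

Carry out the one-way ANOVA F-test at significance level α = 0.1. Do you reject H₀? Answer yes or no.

Group means [26.22, 23.38, 46.43], grand mean 31.167
SSB = Σnᵢ(x̄ᵢ−x̄)² = 2336.188; SSW = ΣΣ(x−x̄ᵢ)² = 577.145
MSB = 2336.188/2 = 1168.0942; MSW = 577.145/21 = 27.4831
F = MSB/MSW = 42.5023
df = (2, 21)
p-value (upper-tail) = 0.00000
At α=0.1: p < α → reject H₀

reject H₀: yes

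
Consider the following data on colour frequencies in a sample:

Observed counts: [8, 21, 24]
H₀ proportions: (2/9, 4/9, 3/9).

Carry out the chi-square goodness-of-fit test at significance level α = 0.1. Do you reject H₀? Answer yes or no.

reject H₀: no

n = 53; E_i = n·p_i = [11.78, 23.56, 17.67]
χ² = (8−11.78)²/11.78 + (21−23.56)²/23.56 + (24−17.67)²/17.67 = 3.7594
df = 2
p-value (upper-tail) = 0.15263
At α=0.1: p ≥ α → fail to reject H₀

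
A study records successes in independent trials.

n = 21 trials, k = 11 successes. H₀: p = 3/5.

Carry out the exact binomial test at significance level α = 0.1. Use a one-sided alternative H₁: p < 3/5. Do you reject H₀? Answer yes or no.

Exact binomial: n=21, k=11, p₀=3/5=0.6000
P(X≤11) from Σ C(n,i)·p₀^i·(1−p₀)^(n−i)
p-value (one-sided, H₁ less) = 0.30856
At α=0.1: p ≥ α → fail to reject H₀

reject H₀: no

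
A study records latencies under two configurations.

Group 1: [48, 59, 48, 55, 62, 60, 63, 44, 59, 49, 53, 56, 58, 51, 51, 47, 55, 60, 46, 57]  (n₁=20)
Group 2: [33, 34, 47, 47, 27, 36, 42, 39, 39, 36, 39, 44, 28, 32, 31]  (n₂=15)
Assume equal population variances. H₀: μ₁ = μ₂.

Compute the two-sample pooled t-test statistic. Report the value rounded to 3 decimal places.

test statistic = 8.374

x̄₁=54.050, s₁=5.744, n₁=20
x̄₂=36.933, s₂=6.296, n₂=15
s_p² = [19·5.744² + 14·6.296²]/33 = 35.8146
SE = √(s_p²·(1/20+1/15)) = 2.0441
t = (54.050−36.933)/2.0441 = 8.3737
df = 33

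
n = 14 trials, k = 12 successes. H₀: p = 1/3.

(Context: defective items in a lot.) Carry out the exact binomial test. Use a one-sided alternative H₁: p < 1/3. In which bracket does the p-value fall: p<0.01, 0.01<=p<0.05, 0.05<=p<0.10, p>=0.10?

Exact binomial: n=14, k=12, p₀=1/3=0.3333
P(X≤12) from Σ C(n,i)·p₀^i·(1−p₀)^(n−i)
p-value (one-sided, H₁ less) = 0.99999
→ bracket: p>=0.10

p-value bracket: p>=0.10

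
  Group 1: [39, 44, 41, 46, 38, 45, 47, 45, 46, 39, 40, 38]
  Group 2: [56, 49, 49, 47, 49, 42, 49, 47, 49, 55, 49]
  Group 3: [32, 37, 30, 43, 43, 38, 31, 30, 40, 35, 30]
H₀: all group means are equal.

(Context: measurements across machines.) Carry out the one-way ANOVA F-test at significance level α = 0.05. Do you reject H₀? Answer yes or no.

reject H₀: yes

Group means [42.33, 49.18, 35.36], grand mean 42.294
SSB = Σnᵢ(x̄ᵢ−x̄)² = 1050.210; SSW = ΣΣ(x−x̄ᵢ)² = 538.848
MSB = 1050.210/2 = 525.1052; MSW = 538.848/31 = 17.3822
F = MSB/MSW = 30.2093
df = (2, 31)
p-value (upper-tail) = 0.00000
At α=0.05: p < α → reject H₀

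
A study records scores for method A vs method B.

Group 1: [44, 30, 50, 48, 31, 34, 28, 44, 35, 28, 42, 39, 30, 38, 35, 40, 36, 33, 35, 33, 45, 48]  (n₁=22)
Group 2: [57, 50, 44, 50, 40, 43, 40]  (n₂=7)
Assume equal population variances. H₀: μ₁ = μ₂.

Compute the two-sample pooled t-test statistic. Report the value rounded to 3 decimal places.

test statistic = -3.030

x̄₁=37.545, s₁=6.745, n₁=22
x̄₂=46.286, s₂=6.291, n₂=7
s_p² = [21·6.745² + 6·6.291²]/27 = 44.1809
SE = √(s_p²·(1/22+1/7)) = 2.8844
t = (37.545−46.286)/2.8844 = -3.0302
df = 27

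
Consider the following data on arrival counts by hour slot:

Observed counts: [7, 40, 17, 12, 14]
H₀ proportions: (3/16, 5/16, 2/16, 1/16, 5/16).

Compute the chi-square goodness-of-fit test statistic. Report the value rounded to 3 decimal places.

n = 90; E_i = n·p_i = [16.88, 28.12, 11.25, 5.62, 28.12]
χ² = (7−16.88)²/16.88 + (40−28.12)²/28.12 + (17−11.25)²/11.25 + (12−5.62)²/5.62 + (14−28.12)²/28.12 = 28.0504
df = 4

test statistic = 28.050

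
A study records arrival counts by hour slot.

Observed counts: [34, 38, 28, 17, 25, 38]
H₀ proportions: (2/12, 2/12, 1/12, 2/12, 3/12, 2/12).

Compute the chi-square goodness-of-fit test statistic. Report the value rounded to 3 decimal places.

test statistic = 30.589

n = 180; E_i = n·p_i = [30.00, 30.00, 15.00, 30.00, 45.00, 30.00]
χ² = (34−30.00)²/30.00 + (38−30.00)²/30.00 + (28−15.00)²/15.00 + (17−30.00)²/30.00 + (25−45.00)²/45.00 + (38−30.00)²/30.00 = 30.5889
df = 5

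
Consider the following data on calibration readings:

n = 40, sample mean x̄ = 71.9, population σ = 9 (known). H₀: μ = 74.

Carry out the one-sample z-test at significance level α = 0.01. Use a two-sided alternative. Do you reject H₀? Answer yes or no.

SE = σ/√n = 9/√40 = 1.4230
z = (x̄−μ₀)/SE = (71.9−74)/1.4230 = -1.4757
p-value (two-sided) = 0.14002
At α=0.01: p ≥ α → fail to reject H₀

reject H₀: no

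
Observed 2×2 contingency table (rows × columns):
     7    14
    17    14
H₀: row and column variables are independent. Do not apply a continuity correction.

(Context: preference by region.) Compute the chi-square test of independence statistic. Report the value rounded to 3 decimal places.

Row totals [21, 31], col totals [24, 28], n=52
χ² = (7−9.69)²/9.69 + (14−11.31)²/11.31 + (17−14.31)²/14.31 + (14−16.69)²/16.69 = 2.3297
df = 1

test statistic = 2.330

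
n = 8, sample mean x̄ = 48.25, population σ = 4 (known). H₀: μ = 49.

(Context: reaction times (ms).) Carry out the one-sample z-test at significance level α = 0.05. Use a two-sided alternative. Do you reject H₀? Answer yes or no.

reject H₀: no

SE = σ/√n = 4/√8 = 1.4142
z = (x̄−μ₀)/SE = (48.25−49)/1.4142 = -0.5303
p-value (two-sided) = 0.59588
At α=0.05: p ≥ α → fail to reject H₀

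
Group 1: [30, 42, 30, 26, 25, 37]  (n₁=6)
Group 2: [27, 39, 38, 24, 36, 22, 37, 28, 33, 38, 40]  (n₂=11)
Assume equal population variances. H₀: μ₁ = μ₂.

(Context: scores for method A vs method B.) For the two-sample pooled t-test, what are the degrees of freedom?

degrees of freedom = 15

df = n₁ + n₂ − 2 = 6 + 11 − 2 = 15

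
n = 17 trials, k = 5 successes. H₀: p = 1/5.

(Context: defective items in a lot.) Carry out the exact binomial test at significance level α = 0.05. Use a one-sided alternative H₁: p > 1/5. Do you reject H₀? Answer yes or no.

reject H₀: no

Exact binomial: n=17, k=5, p₀=1/5=0.2000
P(X≥5) from Σ C(n,i)·p₀^i·(1−p₀)^(n−i)
p-value (one-sided, H₁ greater) = 0.24178
At α=0.05: p ≥ α → fail to reject H₀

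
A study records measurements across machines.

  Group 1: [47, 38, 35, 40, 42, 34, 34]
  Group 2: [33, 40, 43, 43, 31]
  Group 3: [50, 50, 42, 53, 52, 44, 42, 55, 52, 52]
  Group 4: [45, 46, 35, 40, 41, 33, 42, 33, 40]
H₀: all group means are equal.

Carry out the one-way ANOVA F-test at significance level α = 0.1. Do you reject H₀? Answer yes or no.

Group means [38.57, 38.00, 49.20, 39.44], grand mean 42.161
SSB = Σnᵢ(x̄ᵢ−x̄)² = 738.657; SSW = ΣΣ(x−x̄ᵢ)² = 657.537
MSB = 738.657/3 = 246.2190; MSW = 657.537/27 = 24.3532
F = MSB/MSW = 10.1103
df = (3, 27)
p-value (upper-tail) = 0.00012
At α=0.1: p < α → reject H₀

reject H₀: yes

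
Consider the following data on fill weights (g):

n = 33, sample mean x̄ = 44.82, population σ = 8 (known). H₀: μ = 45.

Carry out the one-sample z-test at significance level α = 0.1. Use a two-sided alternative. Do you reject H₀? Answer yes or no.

reject H₀: no

SE = σ/√n = 8/√33 = 1.3926
z = (x̄−μ₀)/SE = (44.82−45)/1.3926 = -0.1293
p-value (two-sided) = 0.89716
At α=0.1: p ≥ α → fail to reject H₀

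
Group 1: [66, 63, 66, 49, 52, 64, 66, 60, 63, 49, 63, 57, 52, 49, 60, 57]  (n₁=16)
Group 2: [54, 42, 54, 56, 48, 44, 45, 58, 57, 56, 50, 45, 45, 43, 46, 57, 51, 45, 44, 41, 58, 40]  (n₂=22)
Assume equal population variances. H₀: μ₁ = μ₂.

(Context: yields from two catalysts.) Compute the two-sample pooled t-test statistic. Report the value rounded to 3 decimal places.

test statistic = 4.580

x̄₁=58.500, s₁=6.450, n₁=16
x̄₂=49.045, s₂=6.160, n₂=22
s_p² = [15·6.450² + 21·6.160²]/36 = 39.4710
SE = √(s_p²·(1/16+1/22)) = 2.0642
t = (58.500−49.045)/2.0642 = 4.5802
df = 36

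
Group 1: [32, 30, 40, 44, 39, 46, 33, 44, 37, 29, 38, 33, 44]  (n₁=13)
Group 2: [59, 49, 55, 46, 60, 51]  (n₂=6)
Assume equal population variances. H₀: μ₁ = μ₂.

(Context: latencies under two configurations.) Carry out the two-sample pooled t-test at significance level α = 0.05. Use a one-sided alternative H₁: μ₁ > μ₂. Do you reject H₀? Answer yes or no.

reject H₀: no

x̄₁=37.615, s₁=5.824, n₁=13
x̄₂=53.333, s₂=5.610, n₂=6
s_p² = [12·5.824² + 5·5.610²]/17 = 33.2006
SE = √(s_p²·(1/13+1/6)) = 2.8438
t = (37.615−53.333)/2.8438 = -5.5270
df = 17
p-value (one-sided, H₁ greater) = 0.99998
At α=0.05: p ≥ α → fail to reject H₀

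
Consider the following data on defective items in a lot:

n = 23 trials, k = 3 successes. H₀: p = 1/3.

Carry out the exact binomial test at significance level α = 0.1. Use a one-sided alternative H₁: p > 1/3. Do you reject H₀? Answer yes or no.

Exact binomial: n=23, k=3, p₀=1/3=0.3333
P(X≥3) from Σ C(n,i)·p₀^i·(1−p₀)^(n−i)
p-value (one-sided, H₁ greater) = 0.99325
At α=0.1: p ≥ α → fail to reject H₀

reject H₀: no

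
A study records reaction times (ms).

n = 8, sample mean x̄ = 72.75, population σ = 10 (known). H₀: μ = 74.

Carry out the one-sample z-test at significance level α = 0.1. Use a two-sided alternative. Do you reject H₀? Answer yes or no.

SE = σ/√n = 10/√8 = 3.5355
z = (x̄−μ₀)/SE = (72.75−74)/3.5355 = -0.3536
p-value (two-sided) = 0.72367
At α=0.1: p ≥ α → fail to reject H₀

reject H₀: no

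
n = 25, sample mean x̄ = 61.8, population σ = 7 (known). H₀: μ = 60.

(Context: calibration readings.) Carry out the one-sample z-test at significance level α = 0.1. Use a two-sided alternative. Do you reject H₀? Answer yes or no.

SE = σ/√n = 7/√25 = 1.4000
z = (x̄−μ₀)/SE = (61.8−60)/1.4000 = 1.2857
p-value (two-sided) = 0.19854
At α=0.1: p ≥ α → fail to reject H₀

reject H₀: no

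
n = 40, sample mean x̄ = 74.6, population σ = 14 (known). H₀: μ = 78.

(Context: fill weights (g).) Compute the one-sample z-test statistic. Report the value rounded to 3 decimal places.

SE = σ/√n = 14/√40 = 2.2136
z = (x̄−μ₀)/SE = (74.6−78)/2.2136 = -1.5360

test statistic = -1.536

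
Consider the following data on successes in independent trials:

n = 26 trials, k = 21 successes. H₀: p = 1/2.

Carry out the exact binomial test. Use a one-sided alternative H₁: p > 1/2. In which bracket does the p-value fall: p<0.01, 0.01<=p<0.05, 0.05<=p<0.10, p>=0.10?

p-value bracket: p<0.01

Exact binomial: n=26, k=21, p₀=1/2=0.5000
P(X≥21) from Σ C(n,i)·p₀^i·(1−p₀)^(n−i)
p-value (one-sided, H₁ greater) = 0.00125
→ bracket: p<0.01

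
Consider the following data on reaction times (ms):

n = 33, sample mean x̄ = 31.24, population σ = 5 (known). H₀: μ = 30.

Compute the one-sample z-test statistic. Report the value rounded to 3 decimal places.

SE = σ/√n = 5/√33 = 0.8704
z = (x̄−μ₀)/SE = (31.24−30)/0.8704 = 1.4247

test statistic = 1.425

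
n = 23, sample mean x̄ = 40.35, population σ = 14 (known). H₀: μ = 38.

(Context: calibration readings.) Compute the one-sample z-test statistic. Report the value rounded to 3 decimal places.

SE = σ/√n = 14/√23 = 2.9192
z = (x̄−μ₀)/SE = (40.35−38)/2.9192 = 0.8050

test statistic = 0.805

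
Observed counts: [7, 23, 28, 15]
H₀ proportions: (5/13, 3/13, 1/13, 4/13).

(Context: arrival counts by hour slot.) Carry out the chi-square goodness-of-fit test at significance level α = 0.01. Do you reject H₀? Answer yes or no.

n = 73; E_i = n·p_i = [28.08, 16.85, 5.62, 22.46]
χ² = (7−28.08)²/28.08 + (23−16.85)²/16.85 + (28−5.62)²/5.62 + (15−22.46)²/22.46 = 109.7806
df = 3
p-value (upper-tail) = 0.00000
At α=0.01: p < α → reject H₀

reject H₀: yes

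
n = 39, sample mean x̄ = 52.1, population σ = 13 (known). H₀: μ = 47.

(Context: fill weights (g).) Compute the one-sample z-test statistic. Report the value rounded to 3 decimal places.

test statistic = 2.450

SE = σ/√n = 13/√39 = 2.0817
z = (x̄−μ₀)/SE = (52.1−47)/2.0817 = 2.4500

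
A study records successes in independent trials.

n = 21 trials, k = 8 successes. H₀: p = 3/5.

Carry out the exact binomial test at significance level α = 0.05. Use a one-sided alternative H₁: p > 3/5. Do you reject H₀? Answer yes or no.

reject H₀: no

Exact binomial: n=21, k=8, p₀=3/5=0.6000
P(X≥8) from Σ C(n,i)·p₀^i·(1−p₀)^(n−i)
p-value (one-sided, H₁ greater) = 0.98771
At α=0.05: p ≥ α → fail to reject H₀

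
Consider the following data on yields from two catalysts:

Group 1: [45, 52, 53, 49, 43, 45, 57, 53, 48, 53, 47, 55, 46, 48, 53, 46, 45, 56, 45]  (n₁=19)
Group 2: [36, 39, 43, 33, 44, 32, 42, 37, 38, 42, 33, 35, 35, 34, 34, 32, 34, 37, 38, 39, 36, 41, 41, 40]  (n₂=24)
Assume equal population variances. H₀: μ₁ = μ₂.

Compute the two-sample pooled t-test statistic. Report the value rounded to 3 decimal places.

test statistic = 9.954

x̄₁=49.421, s₁=4.363, n₁=19
x̄₂=37.292, s₂=3.629, n₂=24
s_p² = [18·4.363² + 23·3.629²]/41 = 15.7461
SE = √(s_p²·(1/19+1/24)) = 1.2185
t = (49.421−37.292)/1.2185 = 9.9541
df = 41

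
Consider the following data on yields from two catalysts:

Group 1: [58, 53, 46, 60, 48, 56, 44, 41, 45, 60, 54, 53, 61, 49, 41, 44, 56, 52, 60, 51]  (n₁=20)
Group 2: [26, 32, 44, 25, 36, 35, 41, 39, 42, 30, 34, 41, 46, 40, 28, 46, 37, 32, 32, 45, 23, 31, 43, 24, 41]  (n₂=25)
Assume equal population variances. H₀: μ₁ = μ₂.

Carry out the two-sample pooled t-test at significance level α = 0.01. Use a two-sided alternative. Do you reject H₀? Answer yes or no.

reject H₀: yes

x̄₁=51.600, s₁=6.589, n₁=20
x̄₂=35.720, s₂=7.191, n₂=25
s_p² = [19·6.589² + 24·7.191²]/43 = 48.0428
SE = √(s_p²·(1/20+1/25)) = 2.0794
t = (51.600−35.720)/2.0794 = 7.6369
df = 43
p-value (two-sided) = 0.00000
At α=0.01: p < α → reject H₀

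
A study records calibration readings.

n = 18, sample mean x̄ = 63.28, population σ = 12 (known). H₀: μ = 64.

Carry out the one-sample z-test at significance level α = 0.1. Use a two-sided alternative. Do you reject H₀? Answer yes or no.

reject H₀: no

SE = σ/√n = 12/√18 = 2.8284
z = (x̄−μ₀)/SE = (63.28−64)/2.8284 = -0.2546
p-value (two-sided) = 0.79906
At α=0.1: p ≥ α → fail to reject H₀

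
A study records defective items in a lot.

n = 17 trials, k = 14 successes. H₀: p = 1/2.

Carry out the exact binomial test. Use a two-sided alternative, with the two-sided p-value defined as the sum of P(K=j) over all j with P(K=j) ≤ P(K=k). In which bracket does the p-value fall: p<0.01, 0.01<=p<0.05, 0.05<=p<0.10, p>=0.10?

p-value bracket: 0.01<=p<0.05

Exact binomial: n=17, k=14, p₀=1/2=0.5000
P(X=j) = C(n,j)·p₀^j·(1−p₀)^(n−j); p = Σ P(X=j) over j with P(X=j) ≤ P(X=14)
p-value (two-sided) = 0.01273
→ bracket: 0.01<=p<0.05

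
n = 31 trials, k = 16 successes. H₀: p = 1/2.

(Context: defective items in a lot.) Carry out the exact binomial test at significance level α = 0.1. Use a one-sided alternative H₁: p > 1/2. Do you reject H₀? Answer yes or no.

reject H₀: no

Exact binomial: n=31, k=16, p₀=1/2=0.5000
P(X≥16) from Σ C(n,i)·p₀^i·(1−p₀)^(n−i)
p-value (one-sided, H₁ greater) = 0.50000
At α=0.1: p ≥ α → fail to reject H₀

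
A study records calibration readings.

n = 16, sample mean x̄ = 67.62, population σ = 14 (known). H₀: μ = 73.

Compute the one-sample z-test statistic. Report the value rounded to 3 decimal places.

test statistic = -1.537

SE = σ/√n = 14/√16 = 3.5000
z = (x̄−μ₀)/SE = (67.62−73)/3.5000 = -1.5371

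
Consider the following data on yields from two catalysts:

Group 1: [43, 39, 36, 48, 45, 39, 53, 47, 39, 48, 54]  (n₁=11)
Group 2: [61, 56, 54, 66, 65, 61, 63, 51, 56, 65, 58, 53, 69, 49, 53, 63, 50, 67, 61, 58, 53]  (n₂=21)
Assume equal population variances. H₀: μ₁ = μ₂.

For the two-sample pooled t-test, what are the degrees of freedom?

df = n₁ + n₂ − 2 = 11 + 21 − 2 = 30

degrees of freedom = 30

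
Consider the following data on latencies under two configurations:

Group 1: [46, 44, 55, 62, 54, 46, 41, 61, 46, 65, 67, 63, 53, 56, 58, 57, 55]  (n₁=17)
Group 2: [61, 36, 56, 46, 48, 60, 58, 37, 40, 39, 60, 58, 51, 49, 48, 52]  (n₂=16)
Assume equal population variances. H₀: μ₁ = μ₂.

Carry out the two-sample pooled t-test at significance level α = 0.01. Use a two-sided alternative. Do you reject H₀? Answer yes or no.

reject H₀: no

x̄₁=54.647, s₁=7.786, n₁=17
x̄₂=49.938, s₂=8.567, n₂=16
s_p² = [16·7.786² + 15·8.567²]/31 = 66.8006
SE = √(s_p²·(1/17+1/16)) = 2.8468
t = (54.647−49.938)/2.8468 = 1.6543
df = 31
p-value (two-sided) = 0.10816
At α=0.01: p ≥ α → fail to reject H₀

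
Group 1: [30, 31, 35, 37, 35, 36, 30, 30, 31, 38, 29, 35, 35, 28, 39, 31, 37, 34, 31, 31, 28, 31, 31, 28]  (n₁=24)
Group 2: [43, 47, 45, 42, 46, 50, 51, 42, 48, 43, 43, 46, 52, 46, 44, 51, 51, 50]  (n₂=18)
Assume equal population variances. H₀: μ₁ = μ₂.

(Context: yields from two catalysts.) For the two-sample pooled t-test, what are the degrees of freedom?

df = n₁ + n₂ − 2 = 24 + 18 − 2 = 40

degrees of freedom = 40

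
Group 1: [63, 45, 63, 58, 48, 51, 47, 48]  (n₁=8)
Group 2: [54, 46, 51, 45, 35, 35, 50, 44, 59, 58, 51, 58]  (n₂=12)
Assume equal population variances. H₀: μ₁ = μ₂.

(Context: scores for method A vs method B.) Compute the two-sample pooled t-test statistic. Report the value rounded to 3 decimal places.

test statistic = 1.124

x̄₁=52.875, s₁=7.357, n₁=8
x̄₂=48.833, s₂=8.189, n₂=12
s_p² = [7·7.357² + 11·8.189²]/18 = 62.0301
SE = √(s_p²·(1/8+1/12)) = 3.5948
t = (52.875−48.833)/3.5948 = 1.1243
df = 18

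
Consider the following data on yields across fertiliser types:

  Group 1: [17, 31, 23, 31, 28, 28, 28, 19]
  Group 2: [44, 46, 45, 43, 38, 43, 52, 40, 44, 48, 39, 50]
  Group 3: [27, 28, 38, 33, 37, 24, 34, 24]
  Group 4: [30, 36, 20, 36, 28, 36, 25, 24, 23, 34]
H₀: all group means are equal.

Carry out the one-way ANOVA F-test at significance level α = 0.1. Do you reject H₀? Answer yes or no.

Group means [25.62, 44.33, 30.62, 29.20], grand mean 33.526
SSB = Σnᵢ(x̄ᵢ−x̄)² = 2155.457; SSW = ΣΣ(x−x̄ᵢ)² = 950.017
MSB = 2155.457/3 = 718.4857; MSW = 950.017/34 = 27.9417
F = MSB/MSW = 25.7138
df = (3, 34)
p-value (upper-tail) = 0.00000
At α=0.1: p < α → reject H₀

reject H₀: yes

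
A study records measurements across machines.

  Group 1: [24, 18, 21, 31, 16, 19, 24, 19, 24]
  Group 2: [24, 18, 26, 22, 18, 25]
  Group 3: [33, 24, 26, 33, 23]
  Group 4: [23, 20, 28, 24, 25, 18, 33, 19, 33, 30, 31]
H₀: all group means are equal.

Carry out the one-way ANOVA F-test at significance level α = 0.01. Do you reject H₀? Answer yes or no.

Group means [21.78, 22.17, 27.80, 25.82], grand mean 24.258
SSB = Σnᵢ(x̄ᵢ−x̄)² = 171.110; SSW = ΣΣ(x−x̄ᵢ)² = 624.825
MSB = 171.110/3 = 57.0367; MSW = 624.825/27 = 23.1417
F = MSB/MSW = 2.4647
df = (3, 27)
p-value (upper-tail) = 0.08386
At α=0.01: p ≥ α → fail to reject H₀

reject H₀: no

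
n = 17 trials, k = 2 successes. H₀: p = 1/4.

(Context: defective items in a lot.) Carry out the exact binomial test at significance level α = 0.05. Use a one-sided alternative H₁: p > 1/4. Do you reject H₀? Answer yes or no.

reject H₀: no

Exact binomial: n=17, k=2, p₀=1/4=0.2500
P(X≥2) from Σ C(n,i)·p₀^i·(1−p₀)^(n−i)
p-value (one-sided, H₁ greater) = 0.94989
At α=0.05: p ≥ α → fail to reject H₀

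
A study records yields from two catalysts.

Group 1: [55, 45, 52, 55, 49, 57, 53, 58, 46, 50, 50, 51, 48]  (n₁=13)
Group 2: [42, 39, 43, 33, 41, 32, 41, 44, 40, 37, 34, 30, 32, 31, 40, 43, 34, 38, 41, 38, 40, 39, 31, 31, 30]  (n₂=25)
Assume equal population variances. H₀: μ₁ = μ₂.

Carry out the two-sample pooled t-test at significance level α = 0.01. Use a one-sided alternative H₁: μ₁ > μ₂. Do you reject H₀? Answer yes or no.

reject H₀: yes

x̄₁=51.462, s₁=4.034, n₁=13
x̄₂=36.960, s₂=4.659, n₂=25
s_p² = [12·4.034² + 24·4.659²]/36 = 19.8942
SE = √(s_p²·(1/13+1/25)) = 1.5252
t = (51.462−36.960)/1.5252 = 9.5083
df = 36
p-value (one-sided, H₁ greater) = 0.00000
At α=0.01: p < α → reject H₀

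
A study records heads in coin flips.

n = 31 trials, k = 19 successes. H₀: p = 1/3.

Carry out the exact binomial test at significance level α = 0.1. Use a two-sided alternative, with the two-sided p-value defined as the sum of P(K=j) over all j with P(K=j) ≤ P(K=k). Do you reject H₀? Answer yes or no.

reject H₀: yes

Exact binomial: n=31, k=19, p₀=1/3=0.3333
P(X=j) = C(n,j)·p₀^j·(1−p₀)^(n−j); p = Σ P(X=j) over j with P(X=j) ≤ P(X=19)
p-value (two-sided) = 0.00177
At α=0.1: p < α → reject H₀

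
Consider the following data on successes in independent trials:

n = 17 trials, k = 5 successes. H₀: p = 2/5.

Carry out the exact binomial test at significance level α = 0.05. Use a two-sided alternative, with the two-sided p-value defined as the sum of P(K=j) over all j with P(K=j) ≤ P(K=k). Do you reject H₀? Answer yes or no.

Exact binomial: n=17, k=5, p₀=2/5=0.4000
P(X=j) = C(n,j)·p₀^j·(1−p₀)^(n−j); p = Σ P(X=j) over j with P(X=j) ≤ P(X=5)
p-value (two-sided) = 0.46287
At α=0.05: p ≥ α → fail to reject H₀

reject H₀: no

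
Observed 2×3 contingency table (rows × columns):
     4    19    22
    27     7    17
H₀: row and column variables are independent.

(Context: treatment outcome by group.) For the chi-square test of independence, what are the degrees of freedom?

df = (r−1)(c−1) = (2−1)·(3−1) = 2

degrees of freedom = 2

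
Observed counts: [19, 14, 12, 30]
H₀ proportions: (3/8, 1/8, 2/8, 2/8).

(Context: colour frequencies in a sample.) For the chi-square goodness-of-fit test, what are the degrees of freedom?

degrees of freedom = 3

df = k − 1 = 4 − 1 = 3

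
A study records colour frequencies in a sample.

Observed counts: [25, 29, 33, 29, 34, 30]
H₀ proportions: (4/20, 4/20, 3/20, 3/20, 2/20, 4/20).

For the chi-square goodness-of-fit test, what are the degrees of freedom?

df = k − 1 = 6 − 1 = 5

degrees of freedom = 5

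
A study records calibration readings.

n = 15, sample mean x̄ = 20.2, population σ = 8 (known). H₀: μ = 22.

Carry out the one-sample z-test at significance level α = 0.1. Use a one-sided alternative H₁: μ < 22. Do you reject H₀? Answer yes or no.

reject H₀: no

SE = σ/√n = 8/√15 = 2.0656
z = (x̄−μ₀)/SE = (20.2−22)/2.0656 = -0.8714
p-value (one-sided, H₁ less) = 0.19176
At α=0.1: p ≥ α → fail to reject H₀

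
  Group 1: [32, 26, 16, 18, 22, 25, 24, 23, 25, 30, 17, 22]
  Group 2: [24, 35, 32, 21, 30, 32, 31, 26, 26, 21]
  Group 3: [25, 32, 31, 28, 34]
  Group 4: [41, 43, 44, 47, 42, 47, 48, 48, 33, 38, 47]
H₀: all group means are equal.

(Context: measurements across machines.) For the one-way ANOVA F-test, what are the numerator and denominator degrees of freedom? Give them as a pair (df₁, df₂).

degrees of freedom = [3, 34]

k = 4 groups, N = 38 total
df = (k−1, N−k) = (4−1, 38−4) = (3, 34)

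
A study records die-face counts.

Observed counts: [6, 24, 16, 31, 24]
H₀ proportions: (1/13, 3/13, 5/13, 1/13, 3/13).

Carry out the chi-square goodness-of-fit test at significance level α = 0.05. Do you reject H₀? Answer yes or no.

reject H₀: yes

n = 101; E_i = n·p_i = [7.77, 23.31, 38.85, 7.77, 23.31]
χ² = (6−7.77)²/7.77 + (24−23.31)²/23.31 + (16−38.85)²/38.85 + (31−7.77)²/7.77 + (24−23.31)²/23.31 = 83.3426
df = 4
p-value (upper-tail) = 0.00000
At α=0.05: p < α → reject H₀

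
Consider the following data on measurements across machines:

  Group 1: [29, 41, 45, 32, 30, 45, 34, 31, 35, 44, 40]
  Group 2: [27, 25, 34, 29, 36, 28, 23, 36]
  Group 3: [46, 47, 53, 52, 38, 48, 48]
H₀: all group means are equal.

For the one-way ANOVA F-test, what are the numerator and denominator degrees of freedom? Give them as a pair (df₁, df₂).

k = 3 groups, N = 26 total
df = (k−1, N−k) = (3−1, 26−3) = (2, 23)

degrees of freedom = [2, 23]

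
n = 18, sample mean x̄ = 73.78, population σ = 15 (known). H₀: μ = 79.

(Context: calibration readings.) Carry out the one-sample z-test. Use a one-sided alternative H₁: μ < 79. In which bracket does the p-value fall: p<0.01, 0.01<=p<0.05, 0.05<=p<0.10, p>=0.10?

SE = σ/√n = 15/√18 = 3.5355
z = (x̄−μ₀)/SE = (73.78−79)/3.5355 = -1.4764
p-value (one-sided, H₁ less) = 0.06991
→ bracket: 0.05<=p<0.10

p-value bracket: 0.05<=p<0.10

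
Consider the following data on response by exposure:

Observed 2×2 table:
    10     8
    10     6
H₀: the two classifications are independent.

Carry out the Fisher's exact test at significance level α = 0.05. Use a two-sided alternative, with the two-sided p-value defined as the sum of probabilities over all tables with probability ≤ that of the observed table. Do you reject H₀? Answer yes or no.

reject H₀: no

Margins: r₁=18, r₂=16, c₁=20, c₂=14, n=34
p_obs = C(18,10)·C(16,10)/C(34,20); sum pmf over tables with pmf ≤ p_obs
p-value (two-sided) = 0.73845
At α=0.05: p ≥ α → fail to reject H₀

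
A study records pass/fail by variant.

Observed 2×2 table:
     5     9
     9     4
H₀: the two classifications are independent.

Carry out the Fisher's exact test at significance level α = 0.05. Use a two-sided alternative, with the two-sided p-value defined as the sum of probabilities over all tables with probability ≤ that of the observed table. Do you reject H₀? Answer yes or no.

Margins: r₁=14, r₂=13, c₁=14, c₂=13, n=27
p_obs = C(14,5)·C(13,9)/C(27,14); sum pmf over tables with pmf ≤ p_obs
p-value (two-sided) = 0.12835
At α=0.05: p ≥ α → fail to reject H₀

reject H₀: no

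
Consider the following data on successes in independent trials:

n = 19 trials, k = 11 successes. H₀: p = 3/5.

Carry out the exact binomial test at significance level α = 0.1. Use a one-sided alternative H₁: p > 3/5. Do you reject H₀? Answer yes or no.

Exact binomial: n=19, k=11, p₀=3/5=0.6000
P(X≥11) from Σ C(n,i)·p₀^i·(1−p₀)^(n−i)
p-value (one-sided, H₁ greater) = 0.66748
At α=0.1: p ≥ α → fail to reject H₀

reject H₀: no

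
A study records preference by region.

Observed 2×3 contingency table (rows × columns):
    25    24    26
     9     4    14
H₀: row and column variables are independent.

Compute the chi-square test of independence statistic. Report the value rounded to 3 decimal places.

Row totals [75, 27], col totals [34, 28, 40], n=102
χ² = (25−25.00)²/25.00 + (24−20.59)²/20.59 + (26−29.41)²/29.41 + (9−9.00)²/9.00 + (4−7.41)²/7.41 + (14−10.59)²/10.59 = 3.6310
df = 2

test statistic = 3.631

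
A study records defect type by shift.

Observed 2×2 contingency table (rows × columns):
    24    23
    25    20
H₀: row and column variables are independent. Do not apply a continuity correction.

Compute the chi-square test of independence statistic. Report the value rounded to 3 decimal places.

test statistic = 0.186

Row totals [47, 45], col totals [49, 43], n=92
χ² = (24−25.03)²/25.03 + (23−21.97)²/21.97 + (25−23.97)²/23.97 + (20−21.03)²/21.03 = 0.1863
df = 1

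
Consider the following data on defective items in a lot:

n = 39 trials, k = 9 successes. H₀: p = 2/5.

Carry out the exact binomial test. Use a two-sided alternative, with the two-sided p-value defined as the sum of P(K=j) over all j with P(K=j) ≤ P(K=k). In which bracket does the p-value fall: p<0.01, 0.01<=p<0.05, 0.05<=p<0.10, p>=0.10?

Exact binomial: n=39, k=9, p₀=2/5=0.4000
P(X=j) = C(n,j)·p₀^j·(1−p₀)^(n−j); p = Σ P(X=j) over j with P(X=j) ≤ P(X=9)
p-value (two-sided) = 0.03332
→ bracket: 0.01<=p<0.05

p-value bracket: 0.01<=p<0.05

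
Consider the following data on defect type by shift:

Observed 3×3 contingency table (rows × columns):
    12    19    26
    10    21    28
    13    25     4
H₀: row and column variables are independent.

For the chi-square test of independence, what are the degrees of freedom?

df = (r−1)(c−1) = (3−1)·(3−1) = 4

degrees of freedom = 4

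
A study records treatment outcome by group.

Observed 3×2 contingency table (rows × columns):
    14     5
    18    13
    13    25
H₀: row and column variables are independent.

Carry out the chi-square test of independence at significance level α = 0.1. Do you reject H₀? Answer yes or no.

reject H₀: yes

Row totals [19, 31, 38], col totals [45, 43], n=88
χ² = (14−9.72)²/9.72 + (5−9.28)²/9.28 + (18−15.85)²/15.85 + (13−15.15)²/15.15 + (13−19.43)²/19.43 + (25−18.57)²/18.57 = 8.8182
df = 2
p-value (upper-tail) = 0.01217
At α=0.1: p < α → reject H₀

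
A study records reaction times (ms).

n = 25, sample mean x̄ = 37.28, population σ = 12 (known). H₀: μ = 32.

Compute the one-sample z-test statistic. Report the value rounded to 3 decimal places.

SE = σ/√n = 12/√25 = 2.4000
z = (x̄−μ₀)/SE = (37.28−32)/2.4000 = 2.2000

test statistic = 2.200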